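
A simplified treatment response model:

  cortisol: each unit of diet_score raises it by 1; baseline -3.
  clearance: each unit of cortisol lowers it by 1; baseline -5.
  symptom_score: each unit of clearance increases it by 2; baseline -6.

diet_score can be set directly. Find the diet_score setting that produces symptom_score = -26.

diet_score = 8

Substituting into the clearance equation gives clearance = -diet_score - 2.
Substituting into the symptom_score equation gives symptom_score = -2*diet_score - 10.
Solve -2*diet_score - 10 = -26: diet_score = (-26 + 10) / -2 = 8.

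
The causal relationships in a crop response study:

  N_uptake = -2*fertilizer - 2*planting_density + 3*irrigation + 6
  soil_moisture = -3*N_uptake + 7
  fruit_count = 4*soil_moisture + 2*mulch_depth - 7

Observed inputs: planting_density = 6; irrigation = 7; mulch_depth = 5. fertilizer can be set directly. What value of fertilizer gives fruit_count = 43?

fertilizer = 8

Substituting into the N_uptake equation gives N_uptake = -2*fertilizer + 15.
soil_moisture becomes 6*fertilizer - 38.
So fruit_count = 24*fertilizer - 149.
Solve 24*fertilizer - 149 = 43: fertilizer = (43 + 149) / 24 = 8.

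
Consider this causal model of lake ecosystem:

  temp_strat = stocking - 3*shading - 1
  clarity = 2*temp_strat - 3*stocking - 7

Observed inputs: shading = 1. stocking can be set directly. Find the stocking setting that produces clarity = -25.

stocking = 10

Substituting into the temp_strat equation gives temp_strat = stocking - 4.
This gives clarity = -stocking - 15.
Solve -stocking - 15 = -25: stocking = (-25 + 15) / -1 = 10.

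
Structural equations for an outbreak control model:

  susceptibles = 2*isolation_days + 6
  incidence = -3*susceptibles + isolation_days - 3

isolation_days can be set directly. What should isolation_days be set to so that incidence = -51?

isolation_days = 6

Substituting into the incidence equation gives incidence = -5*isolation_days - 21.
Solve -5*isolation_days - 21 = -51: isolation_days = (-51 + 21) / -5 = 6.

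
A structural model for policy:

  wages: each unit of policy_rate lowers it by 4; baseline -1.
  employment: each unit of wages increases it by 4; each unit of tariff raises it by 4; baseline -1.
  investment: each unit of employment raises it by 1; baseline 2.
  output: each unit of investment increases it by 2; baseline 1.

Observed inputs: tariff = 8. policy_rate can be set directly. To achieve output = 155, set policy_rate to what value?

policy_rate = -3

Substituting into the employment equation gives employment = -16*policy_rate + 27.
investment becomes -16*policy_rate + 29.
Substituting into the output equation gives output = -32*policy_rate + 59.
Solve -32*policy_rate + 59 = 155: policy_rate = (155 - 59) / -32 = -3.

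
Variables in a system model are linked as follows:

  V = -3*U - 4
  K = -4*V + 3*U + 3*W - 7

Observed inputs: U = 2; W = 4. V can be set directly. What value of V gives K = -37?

V = 12

Intervening on V fixes its value directly, overriding its dependence on U.
Substituting into the K equation gives K = -4*V + 11.
Solve -4*V + 11 = -37: V = (-37 - 11) / -4 = 12.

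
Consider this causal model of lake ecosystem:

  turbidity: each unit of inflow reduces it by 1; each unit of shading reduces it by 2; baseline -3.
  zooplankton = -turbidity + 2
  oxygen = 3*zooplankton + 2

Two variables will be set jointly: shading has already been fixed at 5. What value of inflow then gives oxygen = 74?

With shading held at 5:
Substituting into the turbidity equation gives turbidity = -inflow - 13.
Substituting into the zooplankton equation gives zooplankton = inflow + 15.
Substituting into the oxygen equation gives oxygen = 3*inflow + 47.
Solve 3*inflow + 47 = 74: inflow = (74 - 47) / 3 = 9.

inflow = 9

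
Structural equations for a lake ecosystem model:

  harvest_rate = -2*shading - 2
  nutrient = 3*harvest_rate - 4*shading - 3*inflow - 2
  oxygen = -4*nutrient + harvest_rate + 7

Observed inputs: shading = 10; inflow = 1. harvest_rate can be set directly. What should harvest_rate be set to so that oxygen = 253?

harvest_rate = -6

Intervening on harvest_rate fixes its value directly, overriding its dependence on shading.
Substituting into the nutrient equation gives nutrient = 3*harvest_rate - 45.
oxygen becomes -11*harvest_rate + 187.
Solve -11*harvest_rate + 187 = 253: harvest_rate = (253 - 187) / -11 = -6.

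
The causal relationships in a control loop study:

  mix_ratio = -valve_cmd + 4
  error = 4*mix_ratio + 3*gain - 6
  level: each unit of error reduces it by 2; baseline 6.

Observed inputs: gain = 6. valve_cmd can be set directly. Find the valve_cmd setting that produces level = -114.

Substituting into the error equation gives error = -4*valve_cmd + 28.
So level = 8*valve_cmd - 50.
Solve 8*valve_cmd - 50 = -114: valve_cmd = (-114 + 50) / 8 = -8.

valve_cmd = -8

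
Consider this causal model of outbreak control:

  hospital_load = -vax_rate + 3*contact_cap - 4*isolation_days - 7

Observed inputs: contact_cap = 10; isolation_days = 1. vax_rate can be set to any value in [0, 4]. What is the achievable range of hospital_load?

15 to 19

Substituting into the hospital_load equation gives hospital_load = -vax_rate + 19.
Linear in vax_rate, so extremes are at the endpoints: vax_rate = 0 gives hospital_load = 19; vax_rate = 4 gives hospital_load = 15.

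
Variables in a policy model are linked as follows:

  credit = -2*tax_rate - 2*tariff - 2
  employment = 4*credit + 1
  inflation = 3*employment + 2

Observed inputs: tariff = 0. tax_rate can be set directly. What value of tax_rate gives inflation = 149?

Substituting into the credit equation gives credit = -2*tax_rate - 2.
Substituting into the employment equation gives employment = -8*tax_rate - 7.
So inflation = -24*tax_rate - 19.
Solve -24*tax_rate - 19 = 149: tax_rate = (149 + 19) / -24 = -7.

tax_rate = -7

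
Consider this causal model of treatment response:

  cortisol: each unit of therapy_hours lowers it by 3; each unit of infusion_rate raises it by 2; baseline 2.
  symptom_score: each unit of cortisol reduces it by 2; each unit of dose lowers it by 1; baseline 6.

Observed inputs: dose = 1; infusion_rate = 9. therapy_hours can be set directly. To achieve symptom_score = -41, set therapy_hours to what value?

Substituting into the cortisol equation gives cortisol = -3*therapy_hours + 20.
This gives symptom_score = 6*therapy_hours - 35.
Solve 6*therapy_hours - 35 = -41: therapy_hours = (-41 + 35) / 6 = -1.

therapy_hours = -1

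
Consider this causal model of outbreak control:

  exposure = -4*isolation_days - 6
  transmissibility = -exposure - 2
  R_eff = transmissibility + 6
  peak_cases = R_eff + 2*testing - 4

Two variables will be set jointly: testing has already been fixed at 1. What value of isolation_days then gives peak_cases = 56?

With testing held at 1:
Substituting into the transmissibility equation gives transmissibility = 4*isolation_days + 4.
Substituting into the R_eff equation gives R_eff = 4*isolation_days + 10.
Substituting into the peak_cases equation gives peak_cases = 4*isolation_days + 8.
Solve 4*isolation_days + 8 = 56: isolation_days = (56 - 8) / 4 = 12.

isolation_days = 12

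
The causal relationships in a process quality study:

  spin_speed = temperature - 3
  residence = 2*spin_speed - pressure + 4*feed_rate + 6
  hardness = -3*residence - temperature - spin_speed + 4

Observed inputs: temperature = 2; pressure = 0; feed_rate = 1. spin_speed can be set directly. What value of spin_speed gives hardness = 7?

Intervening on spin_speed fixes its value directly, overriding its dependence on temperature.
Substituting into the residence equation gives residence = 2*spin_speed + 10.
Substituting into the hardness equation gives hardness = -7*spin_speed - 28.
Solve -7*spin_speed - 28 = 7: spin_speed = (7 + 28) / -7 = -5.

spin_speed = -5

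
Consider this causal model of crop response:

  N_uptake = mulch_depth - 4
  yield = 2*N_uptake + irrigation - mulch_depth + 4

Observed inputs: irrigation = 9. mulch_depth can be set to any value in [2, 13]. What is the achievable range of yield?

7 to 18

Substituting into the yield equation gives yield = mulch_depth + 5.
Linear in mulch_depth, so extremes are at the endpoints: mulch_depth = 2 gives yield = 7; mulch_depth = 13 gives yield = 18.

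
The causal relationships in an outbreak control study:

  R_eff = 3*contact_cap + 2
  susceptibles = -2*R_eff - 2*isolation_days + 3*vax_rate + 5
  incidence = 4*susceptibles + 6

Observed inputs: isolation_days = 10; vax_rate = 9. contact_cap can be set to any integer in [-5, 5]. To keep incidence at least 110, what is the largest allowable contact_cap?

contact_cap = -3

Substituting into the susceptibles equation gives susceptibles = -6*contact_cap + 8.
This gives incidence = -24*contact_cap + 38.
Require -24*contact_cap + 38 ≥ 110, so contact_cap ≤ -3.
The largest integer in [-5, 5] satisfying this is -3.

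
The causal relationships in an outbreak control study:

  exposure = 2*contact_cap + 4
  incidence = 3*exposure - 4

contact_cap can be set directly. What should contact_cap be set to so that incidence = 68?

Substituting into the incidence equation gives incidence = 6*contact_cap + 8.
Solve 6*contact_cap + 8 = 68: contact_cap = (68 - 8) / 6 = 10.

contact_cap = 10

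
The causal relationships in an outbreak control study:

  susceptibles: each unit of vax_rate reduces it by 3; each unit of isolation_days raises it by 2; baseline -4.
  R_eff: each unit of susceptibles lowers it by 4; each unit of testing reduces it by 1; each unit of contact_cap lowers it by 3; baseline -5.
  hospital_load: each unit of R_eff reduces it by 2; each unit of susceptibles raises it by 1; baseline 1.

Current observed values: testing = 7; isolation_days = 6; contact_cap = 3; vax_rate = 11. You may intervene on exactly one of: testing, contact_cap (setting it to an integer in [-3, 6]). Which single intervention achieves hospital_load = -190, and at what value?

Intervening on testing: with other inputs at their observed values, hospital_load = 2*testing - 196. Solving for -190 gives testing = 3, within [-3, 6].
Intervening on contact_cap: hospital_load = 6*contact_cap - 200. Reaching -190 requires contact_cap = 5/3, not an integer.

set testing = 3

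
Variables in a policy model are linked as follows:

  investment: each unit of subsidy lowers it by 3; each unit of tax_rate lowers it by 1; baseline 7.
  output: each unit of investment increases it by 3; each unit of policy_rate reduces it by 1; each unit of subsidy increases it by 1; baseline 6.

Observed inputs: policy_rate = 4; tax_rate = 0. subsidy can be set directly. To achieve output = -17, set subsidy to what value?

subsidy = 5

Substituting into the investment equation gives investment = -3*subsidy + 7.
Substituting into the output equation gives output = -8*subsidy + 23.
Solve -8*subsidy + 23 = -17: subsidy = (-17 - 23) / -8 = 5.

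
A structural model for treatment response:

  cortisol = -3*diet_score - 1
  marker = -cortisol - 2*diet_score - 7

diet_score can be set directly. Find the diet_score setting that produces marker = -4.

Substituting into the marker equation gives marker = diet_score - 6.
Solve diet_score - 6 = -4: diet_score = (-4 + 6) / 1 = 2.

diet_score = 2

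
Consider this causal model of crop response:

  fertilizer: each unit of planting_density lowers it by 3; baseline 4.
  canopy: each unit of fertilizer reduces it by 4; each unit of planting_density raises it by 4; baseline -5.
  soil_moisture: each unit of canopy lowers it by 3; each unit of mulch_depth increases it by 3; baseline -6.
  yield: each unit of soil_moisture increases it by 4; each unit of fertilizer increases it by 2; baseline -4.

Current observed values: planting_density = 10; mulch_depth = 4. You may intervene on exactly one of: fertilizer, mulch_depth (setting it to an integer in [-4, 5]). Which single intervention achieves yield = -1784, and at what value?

set mulch_depth = -3

Intervening on fertilizer: yield = 50*fertilizer - 400. Reaching -1784 requires fertilizer = -692/25, not an integer.
Intervening on mulch_depth: with other inputs at their observed values, yield = 12*mulch_depth - 1748. Solving for -1784 gives mulch_depth = -3, within [-4, 5].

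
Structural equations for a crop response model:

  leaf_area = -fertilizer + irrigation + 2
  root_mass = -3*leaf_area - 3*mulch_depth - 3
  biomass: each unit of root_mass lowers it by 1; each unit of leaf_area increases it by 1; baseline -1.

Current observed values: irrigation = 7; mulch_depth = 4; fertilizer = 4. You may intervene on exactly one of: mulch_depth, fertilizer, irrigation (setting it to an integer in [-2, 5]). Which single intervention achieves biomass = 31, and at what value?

set mulch_depth = 3

Intervening on mulch_depth: with other inputs at their observed values, biomass = 3*mulch_depth + 22. Solving for 31 gives mulch_depth = 3, within [-2, 5].
Intervening on fertilizer: biomass = -4*fertilizer + 50. Reaching 31 requires fertilizer = 19/4, not an integer.
Intervening on irrigation: biomass = 4*irrigation + 6. Reaching 31 requires irrigation = 25/4, not an integer.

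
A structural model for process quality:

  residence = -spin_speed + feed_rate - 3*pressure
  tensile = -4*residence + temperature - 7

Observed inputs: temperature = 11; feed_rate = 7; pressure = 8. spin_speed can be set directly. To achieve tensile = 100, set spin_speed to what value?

spin_speed = 7

Substituting into the residence equation gives residence = -spin_speed - 17.
This gives tensile = 4*spin_speed + 72.
Solve 4*spin_speed + 72 = 100: spin_speed = (100 - 72) / 4 = 7.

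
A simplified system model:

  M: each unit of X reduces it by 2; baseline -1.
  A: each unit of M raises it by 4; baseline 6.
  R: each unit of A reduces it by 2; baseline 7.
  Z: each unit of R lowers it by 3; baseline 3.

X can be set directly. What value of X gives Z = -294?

Substituting into the A equation gives A = -8*X + 2.
Substituting into the R equation gives R = 16*X + 3.
This gives Z = -48*X - 6.
Solve -48*X - 6 = -294: X = (-294 + 6) / -48 = 6.

X = 6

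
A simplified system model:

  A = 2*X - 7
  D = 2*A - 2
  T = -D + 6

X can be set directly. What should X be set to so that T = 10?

X = 3

Substituting into the D equation gives D = 4*X - 16.
This gives T = -4*X + 22.
Solve -4*X + 22 = 10: X = (10 - 22) / -4 = 3.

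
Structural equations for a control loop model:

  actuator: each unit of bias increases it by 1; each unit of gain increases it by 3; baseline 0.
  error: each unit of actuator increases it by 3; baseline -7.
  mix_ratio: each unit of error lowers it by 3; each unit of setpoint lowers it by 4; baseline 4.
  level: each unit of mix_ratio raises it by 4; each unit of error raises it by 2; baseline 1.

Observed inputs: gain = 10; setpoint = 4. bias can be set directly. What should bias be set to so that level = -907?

Substituting into the actuator equation gives actuator = bias + 30.
error becomes 3*bias + 83.
mix_ratio becomes -9*bias - 261.
Substituting into the level equation gives level = -30*bias - 877.
Solve -30*bias - 877 = -907: bias = (-907 + 877) / -30 = 1.

bias = 1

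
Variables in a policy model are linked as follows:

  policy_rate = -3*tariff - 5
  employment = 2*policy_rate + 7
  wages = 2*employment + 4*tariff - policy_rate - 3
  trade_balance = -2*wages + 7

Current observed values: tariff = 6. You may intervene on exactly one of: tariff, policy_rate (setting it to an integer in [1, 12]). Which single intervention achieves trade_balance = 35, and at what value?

set tariff = 2

Intervening on tariff: with other inputs at their observed values, trade_balance = 10*tariff + 15. Solving for 35 gives tariff = 2, within [1, 12].
Intervening on policy_rate: trade_balance = -6*policy_rate - 63. Reaching 35 requires policy_rate = -49/3, not an integer.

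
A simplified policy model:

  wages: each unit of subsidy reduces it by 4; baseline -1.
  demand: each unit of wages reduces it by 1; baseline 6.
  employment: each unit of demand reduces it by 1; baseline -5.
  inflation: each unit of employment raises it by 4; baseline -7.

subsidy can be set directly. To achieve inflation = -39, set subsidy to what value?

Substituting into the demand equation gives demand = 4*subsidy + 7.
Substituting into the employment equation gives employment = -4*subsidy - 12.
Substituting into the inflation equation gives inflation = -16*subsidy - 55.
Solve -16*subsidy - 55 = -39: subsidy = (-39 + 55) / -16 = -1.

subsidy = -1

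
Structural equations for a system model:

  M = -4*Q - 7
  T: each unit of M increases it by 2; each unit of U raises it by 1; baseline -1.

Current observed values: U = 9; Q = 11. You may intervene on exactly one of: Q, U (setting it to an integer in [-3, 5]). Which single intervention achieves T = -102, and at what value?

Intervening on Q: T = -8*Q - 6. Reaching -102 requires Q = 12, outside [-3, 5].
Intervening on U: with other inputs at their observed values, T = U - 103. Solving for -102 gives U = 1, within [-3, 5].

set U = 1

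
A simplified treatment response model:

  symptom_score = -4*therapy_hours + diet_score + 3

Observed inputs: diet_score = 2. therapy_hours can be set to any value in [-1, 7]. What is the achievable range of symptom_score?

-23 to 9

Substituting into the symptom_score equation gives symptom_score = -4*therapy_hours + 5.
Linear in therapy_hours, so extremes are at the endpoints: therapy_hours = -1 gives symptom_score = 9; therapy_hours = 7 gives symptom_score = -23.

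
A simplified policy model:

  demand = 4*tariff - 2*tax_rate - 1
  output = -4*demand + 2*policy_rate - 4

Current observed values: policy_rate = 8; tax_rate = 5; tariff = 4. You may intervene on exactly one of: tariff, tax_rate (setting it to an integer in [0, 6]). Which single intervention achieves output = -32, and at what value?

set tax_rate = 2

Intervening on tariff: output = -16*tariff + 56. Reaching -32 requires tariff = 11/2, not an integer.
Intervening on tax_rate: with other inputs at their observed values, output = 8*tax_rate - 48. Solving for -32 gives tax_rate = 2, within [0, 6].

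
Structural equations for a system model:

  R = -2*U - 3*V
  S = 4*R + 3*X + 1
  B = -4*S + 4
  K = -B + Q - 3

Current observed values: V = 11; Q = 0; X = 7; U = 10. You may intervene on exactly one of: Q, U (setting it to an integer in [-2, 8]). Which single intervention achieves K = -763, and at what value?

set Q = 4

Intervening on Q: with other inputs at their observed values, K = Q - 767. Solving for -763 gives Q = 4, within [-2, 8].
Intervening on U: K = -32*U - 447. Reaching -763 requires U = 79/8, not an integer.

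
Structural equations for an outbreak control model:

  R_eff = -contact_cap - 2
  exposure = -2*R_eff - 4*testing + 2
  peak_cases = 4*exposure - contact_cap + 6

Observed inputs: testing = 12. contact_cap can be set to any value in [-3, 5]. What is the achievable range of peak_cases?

Substituting into the exposure equation gives exposure = 2*contact_cap - 42.
Substituting into the peak_cases equation gives peak_cases = 7*contact_cap - 162.
Linear in contact_cap, so extremes are at the endpoints: contact_cap = -3 gives peak_cases = -183; contact_cap = 5 gives peak_cases = -127.

-183 to -127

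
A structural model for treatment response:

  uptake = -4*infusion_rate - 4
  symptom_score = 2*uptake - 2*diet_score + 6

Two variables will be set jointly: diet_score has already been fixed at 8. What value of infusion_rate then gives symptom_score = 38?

infusion_rate = -7

With diet_score held at 8:
Substituting into the symptom_score equation gives symptom_score = -8*infusion_rate - 18.
Solve -8*infusion_rate - 18 = 38: infusion_rate = (38 + 18) / -8 = -7.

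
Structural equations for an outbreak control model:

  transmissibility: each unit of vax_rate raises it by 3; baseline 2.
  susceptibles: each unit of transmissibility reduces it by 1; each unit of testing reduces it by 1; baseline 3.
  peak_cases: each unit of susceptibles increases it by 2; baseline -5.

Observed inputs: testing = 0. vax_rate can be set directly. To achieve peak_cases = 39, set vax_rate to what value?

vax_rate = -7

Substituting into the susceptibles equation gives susceptibles = -3*vax_rate + 1.
So peak_cases = -6*vax_rate - 3.
Solve -6*vax_rate - 3 = 39: vax_rate = (39 + 3) / -6 = -7.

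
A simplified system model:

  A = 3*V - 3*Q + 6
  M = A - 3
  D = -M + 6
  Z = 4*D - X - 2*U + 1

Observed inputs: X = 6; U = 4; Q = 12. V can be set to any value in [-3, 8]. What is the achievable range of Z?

Substituting into the A equation gives A = 3*V - 30.
So M = 3*V - 33.
Substituting into the D equation gives D = -3*V + 39.
Z becomes -12*V + 143.
Linear in V, so extremes are at the endpoints: V = -3 gives Z = 179; V = 8 gives Z = 47.

47 to 179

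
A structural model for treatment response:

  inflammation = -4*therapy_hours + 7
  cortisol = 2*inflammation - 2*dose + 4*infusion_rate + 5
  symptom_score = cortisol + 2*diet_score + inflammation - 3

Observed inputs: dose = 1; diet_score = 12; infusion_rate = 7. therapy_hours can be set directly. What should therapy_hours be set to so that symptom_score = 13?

Substituting into the cortisol equation gives cortisol = -8*therapy_hours + 45.
Substituting into the symptom_score equation gives symptom_score = -12*therapy_hours + 73.
Solve -12*therapy_hours + 73 = 13: therapy_hours = (13 - 73) / -12 = 5.

therapy_hours = 5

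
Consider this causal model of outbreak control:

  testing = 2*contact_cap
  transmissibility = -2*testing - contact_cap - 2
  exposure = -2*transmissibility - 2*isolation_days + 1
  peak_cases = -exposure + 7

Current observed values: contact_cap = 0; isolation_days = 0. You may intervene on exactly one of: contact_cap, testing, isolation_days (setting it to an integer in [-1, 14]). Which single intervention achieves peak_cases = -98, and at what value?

set contact_cap = 10

Intervening on contact_cap: with other inputs at their observed values, peak_cases = -10*contact_cap + 2. Solving for -98 gives contact_cap = 10, within [-1, 14].
Intervening on testing: peak_cases = -4*testing + 2. Reaching -98 requires testing = 25, outside [-1, 14].
Intervening on isolation_days: peak_cases = 2*isolation_days + 2. Reaching -98 requires isolation_days = -50, outside [-1, 14].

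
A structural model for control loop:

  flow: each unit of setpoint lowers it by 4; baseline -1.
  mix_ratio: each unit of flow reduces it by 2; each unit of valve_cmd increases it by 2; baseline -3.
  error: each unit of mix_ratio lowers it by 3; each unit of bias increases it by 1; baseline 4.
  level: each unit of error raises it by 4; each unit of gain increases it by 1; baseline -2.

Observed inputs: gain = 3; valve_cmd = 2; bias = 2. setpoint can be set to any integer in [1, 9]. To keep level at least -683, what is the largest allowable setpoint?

setpoint = 7

Substituting into the mix_ratio equation gives mix_ratio = 8*setpoint + 3.
So error = -24*setpoint - 3.
Substituting into the level equation gives level = -96*setpoint - 11.
Require -96*setpoint - 11 ≥ -683, so setpoint ≤ 7.
The largest integer in [1, 9] satisfying this is 7.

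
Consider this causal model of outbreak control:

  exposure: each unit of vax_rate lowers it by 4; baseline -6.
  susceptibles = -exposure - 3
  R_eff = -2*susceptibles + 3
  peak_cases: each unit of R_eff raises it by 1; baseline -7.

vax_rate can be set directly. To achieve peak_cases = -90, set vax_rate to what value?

Substituting into the susceptibles equation gives susceptibles = 4*vax_rate + 3.
Substituting into the R_eff equation gives R_eff = -8*vax_rate - 3.
So peak_cases = -8*vax_rate - 10.
Solve -8*vax_rate - 10 = -90: vax_rate = (-90 + 10) / -8 = 10.

vax_rate = 10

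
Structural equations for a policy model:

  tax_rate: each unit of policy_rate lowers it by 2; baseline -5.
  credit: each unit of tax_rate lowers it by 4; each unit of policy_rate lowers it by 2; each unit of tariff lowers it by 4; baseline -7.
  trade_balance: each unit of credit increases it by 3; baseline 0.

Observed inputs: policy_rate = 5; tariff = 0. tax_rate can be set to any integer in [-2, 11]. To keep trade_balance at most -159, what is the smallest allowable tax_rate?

tax_rate = 9

Intervening on tax_rate fixes its value directly, overriding its dependence on policy_rate.
Substituting into the credit equation gives credit = -4*tax_rate - 17.
trade_balance becomes -12*tax_rate - 51.
Require -12*tax_rate - 51 ≤ -159, so tax_rate ≥ 9.
The smallest integer in [-2, 11] satisfying this is 9.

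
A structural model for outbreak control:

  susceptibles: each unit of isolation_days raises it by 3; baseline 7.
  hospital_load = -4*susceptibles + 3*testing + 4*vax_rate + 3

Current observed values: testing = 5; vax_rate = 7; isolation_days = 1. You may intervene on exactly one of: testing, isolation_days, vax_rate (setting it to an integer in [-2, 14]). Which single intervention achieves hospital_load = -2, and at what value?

set vax_rate = 5

Intervening on testing: hospital_load = 3*testing - 9. Reaching -2 requires testing = 7/3, not an integer.
Intervening on isolation_days: hospital_load = -12*isolation_days + 18. Reaching -2 requires isolation_days = 5/3, not an integer.
Intervening on vax_rate: with other inputs at their observed values, hospital_load = 4*vax_rate - 22. Solving for -2 gives vax_rate = 5, within [-2, 14].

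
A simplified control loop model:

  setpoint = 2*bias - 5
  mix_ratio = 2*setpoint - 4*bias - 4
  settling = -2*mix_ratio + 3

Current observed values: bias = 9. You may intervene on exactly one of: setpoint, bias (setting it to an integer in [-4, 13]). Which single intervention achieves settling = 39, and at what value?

Intervening on setpoint: with other inputs at their observed values, settling = -4*setpoint + 83. Solving for 39 gives setpoint = 11, within [-4, 13].
Intervening on bias: the paths from bias to settling cancel (net effect zero), leaving settling = 31; 39 is unreachable this way.

set setpoint = 11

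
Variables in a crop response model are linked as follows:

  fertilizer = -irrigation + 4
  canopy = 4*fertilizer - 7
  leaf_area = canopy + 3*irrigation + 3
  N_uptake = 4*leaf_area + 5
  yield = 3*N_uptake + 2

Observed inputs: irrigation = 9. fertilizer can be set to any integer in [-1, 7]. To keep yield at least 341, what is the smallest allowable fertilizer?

Intervening on fertilizer fixes its value directly, overriding its dependence on irrigation.
Substituting into the leaf_area equation gives leaf_area = 4*fertilizer + 23.
This gives N_uptake = 16*fertilizer + 97.
Substituting into the yield equation gives yield = 48*fertilizer + 293.
Require 48*fertilizer + 293 ≥ 341, so fertilizer ≥ 1.
The smallest integer in [-1, 7] satisfying this is 1.

fertilizer = 1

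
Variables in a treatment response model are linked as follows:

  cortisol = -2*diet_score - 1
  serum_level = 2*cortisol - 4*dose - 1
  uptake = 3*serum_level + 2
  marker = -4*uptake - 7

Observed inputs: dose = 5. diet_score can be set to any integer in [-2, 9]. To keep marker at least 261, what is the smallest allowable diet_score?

Substituting into the serum_level equation gives serum_level = -4*diet_score - 23.
Substituting into the uptake equation gives uptake = -12*diet_score - 67.
Substituting into the marker equation gives marker = 48*diet_score + 261.
Require 48*diet_score + 261 ≥ 261, so diet_score ≥ 0.
The smallest integer in [-2, 9] satisfying this is 0.

diet_score = 0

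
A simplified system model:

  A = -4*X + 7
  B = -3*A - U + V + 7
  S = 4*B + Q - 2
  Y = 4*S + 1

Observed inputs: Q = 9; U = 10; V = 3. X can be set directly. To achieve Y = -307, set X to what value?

Substituting into the B equation gives B = 12*X - 21.
Substituting into the S equation gives S = 48*X - 77.
Y becomes 192*X - 307.
Solve 192*X - 307 = -307: X = (-307 + 307) / 192 = 0.

X = 0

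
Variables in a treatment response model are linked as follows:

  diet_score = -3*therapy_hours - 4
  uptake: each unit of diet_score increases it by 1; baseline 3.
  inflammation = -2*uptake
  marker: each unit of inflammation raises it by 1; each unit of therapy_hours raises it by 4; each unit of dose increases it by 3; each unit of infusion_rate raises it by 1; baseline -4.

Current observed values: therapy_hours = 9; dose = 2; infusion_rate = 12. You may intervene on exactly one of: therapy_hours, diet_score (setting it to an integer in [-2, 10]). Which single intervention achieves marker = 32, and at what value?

set diet_score = 6

Intervening on therapy_hours: marker = 10*therapy_hours + 16. Reaching 32 requires therapy_hours = 8/5, not an integer.
Intervening on diet_score: with other inputs at their observed values, marker = -2*diet_score + 44. Solving for 32 gives diet_score = 6, within [-2, 10].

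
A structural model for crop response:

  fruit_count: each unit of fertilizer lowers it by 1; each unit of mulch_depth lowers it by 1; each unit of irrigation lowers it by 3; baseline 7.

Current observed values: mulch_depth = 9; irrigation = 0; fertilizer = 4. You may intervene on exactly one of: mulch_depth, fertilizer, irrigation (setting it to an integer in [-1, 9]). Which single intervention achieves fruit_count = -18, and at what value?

Intervening on mulch_depth: fruit_count = -mulch_depth + 3. Reaching -18 requires mulch_depth = 21, outside [-1, 9].
Intervening on fertilizer: fruit_count = -fertilizer - 2. Reaching -18 requires fertilizer = 16, outside [-1, 9].
Intervening on irrigation: with other inputs at their observed values, fruit_count = -3*irrigation - 6. Solving for -18 gives irrigation = 4, within [-1, 9].

set irrigation = 4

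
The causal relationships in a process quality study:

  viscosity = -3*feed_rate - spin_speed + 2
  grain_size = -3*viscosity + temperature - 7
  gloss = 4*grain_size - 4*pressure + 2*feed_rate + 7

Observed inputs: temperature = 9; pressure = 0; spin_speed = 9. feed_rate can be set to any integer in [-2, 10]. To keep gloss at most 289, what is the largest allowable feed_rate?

Substituting into the viscosity equation gives viscosity = -3*feed_rate - 7.
Substituting into the grain_size equation gives grain_size = 9*feed_rate + 23.
Substituting into the gloss equation gives gloss = 38*feed_rate + 99.
Require 38*feed_rate + 99 ≤ 289, so feed_rate ≤ 5.
The largest integer in [-2, 10] satisfying this is 5.

feed_rate = 5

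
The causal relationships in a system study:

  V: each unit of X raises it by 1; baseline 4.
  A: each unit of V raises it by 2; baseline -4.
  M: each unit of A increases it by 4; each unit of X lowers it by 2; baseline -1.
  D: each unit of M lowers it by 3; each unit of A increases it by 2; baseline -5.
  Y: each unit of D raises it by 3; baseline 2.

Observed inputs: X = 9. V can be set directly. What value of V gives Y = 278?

V = 0

Intervening on V fixes its value directly, overriding its dependence on X.
Substituting into the M equation gives M = 8*V - 35.
Substituting into the D equation gives D = -20*V + 92.
So Y = -60*V + 278.
Solve -60*V + 278 = 278: V = (278 - 278) / -60 = 0.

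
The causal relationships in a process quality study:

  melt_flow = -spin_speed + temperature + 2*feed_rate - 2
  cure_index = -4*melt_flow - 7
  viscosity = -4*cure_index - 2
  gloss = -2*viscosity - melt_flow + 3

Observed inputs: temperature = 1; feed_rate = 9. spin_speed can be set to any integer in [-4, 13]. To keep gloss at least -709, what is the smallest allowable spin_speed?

spin_speed = -3

Substituting into the melt_flow equation gives melt_flow = -spin_speed + 17.
Substituting into the cure_index equation gives cure_index = 4*spin_speed - 75.
Substituting into the viscosity equation gives viscosity = -16*spin_speed + 298.
Substituting into the gloss equation gives gloss = 33*spin_speed - 610.
Require 33*spin_speed - 610 ≥ -709, so spin_speed ≥ -3.
The smallest integer in [-4, 13] satisfying this is -3.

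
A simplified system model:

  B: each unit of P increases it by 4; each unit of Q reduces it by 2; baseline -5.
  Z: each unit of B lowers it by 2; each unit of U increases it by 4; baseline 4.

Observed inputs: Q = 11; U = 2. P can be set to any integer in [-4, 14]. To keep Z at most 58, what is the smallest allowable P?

P = 1

Substituting into the B equation gives B = 4*P - 27.
Substituting into the Z equation gives Z = -8*P + 66.
Require -8*P + 66 ≤ 58, so P ≥ 1.
The smallest integer in [-4, 14] satisfying this is 1.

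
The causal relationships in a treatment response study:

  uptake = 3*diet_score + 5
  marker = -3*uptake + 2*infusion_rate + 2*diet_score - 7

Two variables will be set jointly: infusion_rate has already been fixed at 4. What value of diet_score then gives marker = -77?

With infusion_rate held at 4:
Substituting into the marker equation gives marker = -7*diet_score - 14.
Solve -7*diet_score - 14 = -77: diet_score = (-77 + 14) / -7 = 9.

diet_score = 9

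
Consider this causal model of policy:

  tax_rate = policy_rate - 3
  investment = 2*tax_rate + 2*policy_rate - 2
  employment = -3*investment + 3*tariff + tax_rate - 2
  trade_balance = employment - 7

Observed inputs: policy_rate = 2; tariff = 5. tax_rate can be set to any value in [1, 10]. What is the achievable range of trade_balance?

Intervening on tax_rate fixes its value directly, overriding its dependence on policy_rate.
Substituting into the investment equation gives investment = 2*tax_rate + 2.
Substituting into the employment equation gives employment = -5*tax_rate + 7.
So trade_balance = -5*tax_rate.
Linear in tax_rate, so extremes are at the endpoints: tax_rate = 1 gives trade_balance = -5; tax_rate = 10 gives trade_balance = -50.

-50 to -5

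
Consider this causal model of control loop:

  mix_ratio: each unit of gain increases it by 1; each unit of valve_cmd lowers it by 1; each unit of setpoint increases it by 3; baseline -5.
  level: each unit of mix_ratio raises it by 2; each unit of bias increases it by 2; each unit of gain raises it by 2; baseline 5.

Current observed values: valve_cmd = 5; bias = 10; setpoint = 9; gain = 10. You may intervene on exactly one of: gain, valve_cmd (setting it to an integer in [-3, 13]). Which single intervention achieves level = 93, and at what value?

set valve_cmd = 8

Intervening on gain: level = 4*gain + 59. Reaching 93 requires gain = 17/2, not an integer.
Intervening on valve_cmd: with other inputs at their observed values, level = -2*valve_cmd + 109. Solving for 93 gives valve_cmd = 8, within [-3, 13].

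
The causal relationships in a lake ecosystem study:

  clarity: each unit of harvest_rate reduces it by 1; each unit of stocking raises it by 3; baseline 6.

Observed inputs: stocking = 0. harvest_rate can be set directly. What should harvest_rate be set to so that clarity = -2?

harvest_rate = 8

Substituting into the clarity equation gives clarity = -harvest_rate + 6.
Solve -harvest_rate + 6 = -2: harvest_rate = (-2 - 6) / -1 = 8.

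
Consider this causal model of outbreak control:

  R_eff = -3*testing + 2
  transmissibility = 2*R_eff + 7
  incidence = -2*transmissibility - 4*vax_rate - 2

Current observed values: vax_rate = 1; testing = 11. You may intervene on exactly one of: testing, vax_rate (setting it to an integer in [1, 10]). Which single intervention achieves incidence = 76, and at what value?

Intervening on testing: incidence = 12*testing - 28. Reaching 76 requires testing = 26/3, not an integer.
Intervening on vax_rate: with other inputs at their observed values, incidence = -4*vax_rate + 108. Solving for 76 gives vax_rate = 8, within [1, 10].

set vax_rate = 8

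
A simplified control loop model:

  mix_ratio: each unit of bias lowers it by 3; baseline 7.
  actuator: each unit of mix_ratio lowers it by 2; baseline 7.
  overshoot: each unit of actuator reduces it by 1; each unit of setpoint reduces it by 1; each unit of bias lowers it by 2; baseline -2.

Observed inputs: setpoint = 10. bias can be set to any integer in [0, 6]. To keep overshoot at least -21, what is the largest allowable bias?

Substituting into the actuator equation gives actuator = 6*bias - 7.
overshoot becomes -8*bias - 5.
Require -8*bias - 5 ≥ -21, so bias ≤ 2.
The largest integer in [0, 6] satisfying this is 2.

bias = 2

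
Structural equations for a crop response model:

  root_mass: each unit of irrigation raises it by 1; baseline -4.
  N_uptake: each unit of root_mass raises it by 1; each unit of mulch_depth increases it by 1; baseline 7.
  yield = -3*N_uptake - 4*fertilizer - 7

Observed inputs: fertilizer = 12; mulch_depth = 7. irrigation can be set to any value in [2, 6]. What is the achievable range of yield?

-103 to -91

Substituting into the N_uptake equation gives N_uptake = irrigation + 10.
This gives yield = -3*irrigation - 85.
Linear in irrigation, so extremes are at the endpoints: irrigation = 2 gives yield = -91; irrigation = 6 gives yield = -103.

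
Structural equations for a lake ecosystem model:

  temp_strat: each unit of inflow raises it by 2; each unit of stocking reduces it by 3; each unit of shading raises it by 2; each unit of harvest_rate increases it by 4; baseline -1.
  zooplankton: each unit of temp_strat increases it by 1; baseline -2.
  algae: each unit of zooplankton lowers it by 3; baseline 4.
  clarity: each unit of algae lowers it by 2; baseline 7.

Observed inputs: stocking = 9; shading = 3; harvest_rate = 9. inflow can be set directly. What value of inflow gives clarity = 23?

Substituting into the temp_strat equation gives temp_strat = 2*inflow + 14.
zooplankton becomes 2*inflow + 12.
So algae = -6*inflow - 32.
Substituting into the clarity equation gives clarity = 12*inflow + 71.
Solve 12*inflow + 71 = 23: inflow = (23 - 71) / 12 = -4.

inflow = -4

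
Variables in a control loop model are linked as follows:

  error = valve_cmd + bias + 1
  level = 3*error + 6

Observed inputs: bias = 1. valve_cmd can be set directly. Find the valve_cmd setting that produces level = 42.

valve_cmd = 10

Substituting into the error equation gives error = valve_cmd + 2.
Substituting into the level equation gives level = 3*valve_cmd + 12.
Solve 3*valve_cmd + 12 = 42: valve_cmd = (42 - 12) / 3 = 10.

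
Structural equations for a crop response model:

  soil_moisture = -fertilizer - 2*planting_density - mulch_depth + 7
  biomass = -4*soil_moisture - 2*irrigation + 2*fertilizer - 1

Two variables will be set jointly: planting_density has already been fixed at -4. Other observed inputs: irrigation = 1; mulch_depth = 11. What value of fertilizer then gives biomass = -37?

With planting_density held at -4:
Substituting into the soil_moisture equation gives soil_moisture = -fertilizer + 4.
So biomass = 6*fertilizer - 19.
Solve 6*fertilizer - 19 = -37: fertilizer = (-37 + 19) / 6 = -3.

fertilizer = -3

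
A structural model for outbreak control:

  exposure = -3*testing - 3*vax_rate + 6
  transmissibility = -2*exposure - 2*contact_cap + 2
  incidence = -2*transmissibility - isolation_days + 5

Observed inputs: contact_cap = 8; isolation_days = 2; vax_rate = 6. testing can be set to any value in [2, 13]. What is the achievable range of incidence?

Substituting into the exposure equation gives exposure = -3*testing - 12.
transmissibility becomes 6*testing + 10.
So incidence = -12*testing - 17.
Linear in testing, so extremes are at the endpoints: testing = 2 gives incidence = -41; testing = 13 gives incidence = -173.

-173 to -41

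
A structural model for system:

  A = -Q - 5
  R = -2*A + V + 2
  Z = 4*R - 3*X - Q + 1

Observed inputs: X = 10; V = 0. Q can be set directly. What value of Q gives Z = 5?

Substituting into the R equation gives R = 2*Q + 12.
This gives Z = 7*Q + 19.
Solve 7*Q + 19 = 5: Q = (5 - 19) / 7 = -2.

Q = -2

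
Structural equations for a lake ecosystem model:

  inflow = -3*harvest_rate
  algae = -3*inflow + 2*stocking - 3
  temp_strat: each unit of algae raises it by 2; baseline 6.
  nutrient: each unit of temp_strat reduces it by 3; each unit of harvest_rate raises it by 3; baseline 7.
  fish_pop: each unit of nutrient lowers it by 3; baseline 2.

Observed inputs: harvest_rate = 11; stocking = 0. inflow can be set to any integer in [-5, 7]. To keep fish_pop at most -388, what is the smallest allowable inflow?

Intervening on inflow fixes its value directly, overriding its dependence on harvest_rate.
Substituting into the algae equation gives algae = -3*inflow - 3.
Substituting into the temp_strat equation gives temp_strat = -6*inflow.
So nutrient = 18*inflow + 40.
Substituting into the fish_pop equation gives fish_pop = -54*inflow - 118.
Require -54*inflow - 118 ≤ -388, so inflow ≥ 5.
The smallest integer in [-5, 7] satisfying this is 5.

inflow = 5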